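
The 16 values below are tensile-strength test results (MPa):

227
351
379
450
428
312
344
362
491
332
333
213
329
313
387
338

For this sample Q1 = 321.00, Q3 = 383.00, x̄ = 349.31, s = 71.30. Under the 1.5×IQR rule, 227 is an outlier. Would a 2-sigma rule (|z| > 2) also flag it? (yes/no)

z = (227 − 349.31) / 71.30 = -1.72.
|z| = 1.72 ≤ 2.

no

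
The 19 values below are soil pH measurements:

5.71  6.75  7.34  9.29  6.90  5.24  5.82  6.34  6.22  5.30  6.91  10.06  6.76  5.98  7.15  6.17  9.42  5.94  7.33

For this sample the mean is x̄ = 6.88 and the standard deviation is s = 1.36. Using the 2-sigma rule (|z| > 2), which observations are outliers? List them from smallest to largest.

Cutoffs at x̄ ± 2s: 6.88 ± 2·1.36 = [4.16, 9.60].
10.06: z = 2.34, |z| > 2 → outlier.
Every other value lies within [4.16, 9.60].

10.06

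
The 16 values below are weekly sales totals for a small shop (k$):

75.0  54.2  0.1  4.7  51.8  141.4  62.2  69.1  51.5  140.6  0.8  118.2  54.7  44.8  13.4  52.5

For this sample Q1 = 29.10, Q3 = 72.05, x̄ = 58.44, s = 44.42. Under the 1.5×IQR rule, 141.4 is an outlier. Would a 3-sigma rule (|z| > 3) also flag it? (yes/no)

z = (141.4 − 58.44) / 44.42 = 1.87.
|z| = 1.87 ≤ 3.

no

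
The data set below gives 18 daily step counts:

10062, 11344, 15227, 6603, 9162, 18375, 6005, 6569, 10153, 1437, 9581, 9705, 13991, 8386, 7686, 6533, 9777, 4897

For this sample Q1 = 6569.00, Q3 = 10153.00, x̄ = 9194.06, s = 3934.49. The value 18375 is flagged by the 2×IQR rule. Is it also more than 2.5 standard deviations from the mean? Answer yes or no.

no

z = (18375 − 9194.06) / 3934.49 = 2.33.
|z| = 2.33 ≤ 2.5.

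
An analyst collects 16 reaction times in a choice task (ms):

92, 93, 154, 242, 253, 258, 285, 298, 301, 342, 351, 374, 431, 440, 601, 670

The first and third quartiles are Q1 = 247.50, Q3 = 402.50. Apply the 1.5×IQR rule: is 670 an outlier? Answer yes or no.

IQR = Q3 − Q1 = 402.50 − 247.50 = 155.00.
Lower fence = Q1 − 1.5·IQR = 247.50 − 232.50 = 15.00.
Upper fence = Q3 + 1.5·IQR = 402.50 + 232.50 = 635.00.
670 lies above the upper fence.

yes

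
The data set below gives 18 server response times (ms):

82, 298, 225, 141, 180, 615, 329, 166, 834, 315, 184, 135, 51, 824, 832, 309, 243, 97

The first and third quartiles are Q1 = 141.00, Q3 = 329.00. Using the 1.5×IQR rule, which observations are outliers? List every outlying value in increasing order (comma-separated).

615, 824, 832, 834

IQR = Q3 − Q1 = 329.00 − 141.00 = 188.00.
Lower fence = Q1 − 1.5·IQR = 141.00 − 282.00 = -141.00.
Upper fence = Q3 + 1.5·IQR = 329.00 + 282.00 = 611.00.
615 > 611.00 → outlier.
824 > 611.00 → outlier.
832 > 611.00 → outlier.
834 > 611.00 → outlier.
All remaining values lie within [-141.00, 611.00].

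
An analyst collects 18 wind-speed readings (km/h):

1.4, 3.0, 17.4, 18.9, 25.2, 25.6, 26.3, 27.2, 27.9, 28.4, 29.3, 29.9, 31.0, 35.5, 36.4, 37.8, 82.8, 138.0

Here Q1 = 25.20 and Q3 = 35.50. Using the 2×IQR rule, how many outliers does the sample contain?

4

IQR = 10.30; fences at 25.20 − 20.60 = 4.60 and 35.50 + 20.60 = 56.10.
Outside the cutoffs: 1.4, 3.0, 82.8, 138.0.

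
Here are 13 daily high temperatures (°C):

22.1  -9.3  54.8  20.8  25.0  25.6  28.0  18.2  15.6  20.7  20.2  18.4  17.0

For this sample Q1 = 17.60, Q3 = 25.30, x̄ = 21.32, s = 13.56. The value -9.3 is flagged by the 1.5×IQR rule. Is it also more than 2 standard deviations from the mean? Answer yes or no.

z = (-9.3 − 21.32) / 13.56 = -2.26.
|z| = 2.26 > 2.

yes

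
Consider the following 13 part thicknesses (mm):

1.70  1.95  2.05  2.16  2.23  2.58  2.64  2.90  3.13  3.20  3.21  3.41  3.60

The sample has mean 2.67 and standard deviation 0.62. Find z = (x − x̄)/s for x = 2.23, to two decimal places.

z = (2.23 − 2.67) / 0.62 = -0.71.

-0.71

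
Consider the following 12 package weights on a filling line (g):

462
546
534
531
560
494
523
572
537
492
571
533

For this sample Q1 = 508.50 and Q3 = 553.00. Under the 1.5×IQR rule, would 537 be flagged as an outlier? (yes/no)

no

IQR = Q3 − Q1 = 553.00 − 508.50 = 44.50.
Lower fence = Q1 − 1.5·IQR = 508.50 − 66.75 = 441.75.
Upper fence = Q3 + 1.5·IQR = 553.00 + 66.75 = 619.75.
537 lies within [441.75, 619.75].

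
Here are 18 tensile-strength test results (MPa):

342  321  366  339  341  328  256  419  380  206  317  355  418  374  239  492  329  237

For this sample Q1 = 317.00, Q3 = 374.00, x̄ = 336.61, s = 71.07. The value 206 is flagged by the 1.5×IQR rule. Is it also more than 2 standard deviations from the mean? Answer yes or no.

no

z = (206 − 336.61) / 71.07 = -1.84.
|z| = 1.84 ≤ 2.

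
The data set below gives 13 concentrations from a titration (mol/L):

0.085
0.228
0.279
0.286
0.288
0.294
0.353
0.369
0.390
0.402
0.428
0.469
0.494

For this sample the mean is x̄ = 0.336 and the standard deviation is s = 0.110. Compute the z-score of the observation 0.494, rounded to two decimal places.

z = (0.494 − 0.336) / 0.110 = 1.44.

1.44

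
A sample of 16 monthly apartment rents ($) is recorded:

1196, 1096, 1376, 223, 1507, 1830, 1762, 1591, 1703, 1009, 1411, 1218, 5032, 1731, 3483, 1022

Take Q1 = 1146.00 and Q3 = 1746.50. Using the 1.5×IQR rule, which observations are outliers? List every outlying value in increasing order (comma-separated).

223, 3483, 5032

IQR = Q3 − Q1 = 1746.50 − 1146.00 = 600.50.
Lower fence = Q1 − 1.5·IQR = 1146.00 − 900.75 = 245.25.
Upper fence = Q3 + 1.5·IQR = 1746.50 + 900.75 = 2647.25.
223 < 245.25 → outlier.
3483 > 2647.25 → outlier.
5032 > 2647.25 → outlier.
All remaining values lie within [245.25, 2647.25].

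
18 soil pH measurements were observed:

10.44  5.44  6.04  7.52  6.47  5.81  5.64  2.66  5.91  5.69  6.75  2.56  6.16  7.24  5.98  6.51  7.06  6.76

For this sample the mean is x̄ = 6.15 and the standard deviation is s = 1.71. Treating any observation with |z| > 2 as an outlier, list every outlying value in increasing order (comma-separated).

2.56, 2.66, 10.44

Cutoffs at x̄ ± 2s: 6.15 ± 2·1.71 = [2.73, 9.57].
2.56: z = -2.10, |z| > 2 → outlier.
2.66: z = -2.04, |z| > 2 → outlier.
10.44: z = 2.51, |z| > 2 → outlier.
Every other value lies within [2.73, 9.57].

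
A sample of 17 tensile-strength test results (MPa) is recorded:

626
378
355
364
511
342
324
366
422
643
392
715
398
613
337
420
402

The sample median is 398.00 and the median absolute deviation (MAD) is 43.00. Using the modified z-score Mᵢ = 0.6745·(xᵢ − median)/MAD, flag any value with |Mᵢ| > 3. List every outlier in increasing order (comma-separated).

|Mᵢ| > 3 ⇔ |xᵢ − 398.00| > 3·43.00/0.6745 = 191.25.
So outliers lie outside [206.75, 589.25].
613: M = 3.37 → outlier.
626: M = 3.58 → outlier.
643: M = 3.84 → outlier.
715: M = 4.97 → outlier.

613, 626, 643, 715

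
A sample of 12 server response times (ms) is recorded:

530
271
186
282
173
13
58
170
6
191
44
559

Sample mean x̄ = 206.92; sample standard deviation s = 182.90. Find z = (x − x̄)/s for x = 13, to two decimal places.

z = (13 − 206.92) / 182.90 = -1.06.

-1.06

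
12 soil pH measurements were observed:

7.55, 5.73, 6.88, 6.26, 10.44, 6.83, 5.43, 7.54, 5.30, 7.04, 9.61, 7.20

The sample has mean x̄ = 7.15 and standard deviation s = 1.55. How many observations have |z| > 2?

Cutoffs: x̄ ± 2s = [4.05, 10.25].
Outside the cutoffs: 10.44.

1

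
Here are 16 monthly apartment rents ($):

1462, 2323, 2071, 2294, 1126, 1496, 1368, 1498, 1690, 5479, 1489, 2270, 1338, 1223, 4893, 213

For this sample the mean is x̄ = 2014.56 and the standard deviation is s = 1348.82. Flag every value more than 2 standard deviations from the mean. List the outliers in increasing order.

4893, 5479

Cutoffs at x̄ ± 2s: 2014.56 ± 2·1348.82 = [-683.08, 4712.20].
4893: z = 2.13, |z| > 2 → outlier.
5479: z = 2.57, |z| > 2 → outlier.
Every other value lies within [-683.08, 4712.20].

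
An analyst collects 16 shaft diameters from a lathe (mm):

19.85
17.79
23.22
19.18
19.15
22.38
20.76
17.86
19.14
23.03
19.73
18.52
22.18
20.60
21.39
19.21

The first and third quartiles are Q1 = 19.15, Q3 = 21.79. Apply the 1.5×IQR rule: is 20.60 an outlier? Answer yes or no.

IQR = Q3 − Q1 = 21.79 − 19.15 = 2.64.
Lower fence = Q1 − 1.5·IQR = 19.15 − 3.96 = 15.19.
Upper fence = Q3 + 1.5·IQR = 21.79 + 3.96 = 25.75.
20.60 lies within [15.19, 25.75].

no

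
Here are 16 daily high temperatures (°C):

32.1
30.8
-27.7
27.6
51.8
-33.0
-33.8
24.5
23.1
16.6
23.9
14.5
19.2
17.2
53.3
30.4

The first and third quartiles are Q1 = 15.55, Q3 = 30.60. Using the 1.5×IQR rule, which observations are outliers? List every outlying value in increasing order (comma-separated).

IQR = Q3 − Q1 = 30.60 − 15.55 = 15.05.
Lower fence = Q1 − 1.5·IQR = 15.55 − 22.575 = -7.025.
Upper fence = Q3 + 1.5·IQR = 30.60 + 22.575 = 53.175.
-33.8 < -7.025 → outlier.
-33.0 < -7.025 → outlier.
-27.7 < -7.025 → outlier.
53.3 > 53.175 → outlier.
All remaining values lie within [-7.025, 53.175].

-33.8, -33.0, -27.7, 53.3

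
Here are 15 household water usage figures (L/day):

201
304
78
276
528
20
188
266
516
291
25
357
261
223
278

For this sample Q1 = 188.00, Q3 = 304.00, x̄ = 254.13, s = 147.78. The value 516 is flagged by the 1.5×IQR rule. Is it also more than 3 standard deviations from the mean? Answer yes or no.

no

z = (516 − 254.13) / 147.78 = 1.77.
|z| = 1.77 ≤ 3.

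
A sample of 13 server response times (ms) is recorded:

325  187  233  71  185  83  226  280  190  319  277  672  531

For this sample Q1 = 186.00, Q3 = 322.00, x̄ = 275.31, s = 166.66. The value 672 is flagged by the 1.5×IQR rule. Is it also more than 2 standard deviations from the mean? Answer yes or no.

z = (672 − 275.31) / 166.66 = 2.38.
|z| = 2.38 > 2.

yes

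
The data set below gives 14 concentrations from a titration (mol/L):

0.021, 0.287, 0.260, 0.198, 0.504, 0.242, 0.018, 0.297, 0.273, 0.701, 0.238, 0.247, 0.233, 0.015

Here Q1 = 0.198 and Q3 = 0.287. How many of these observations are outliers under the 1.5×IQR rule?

5

IQR = 0.089; fences at 0.198 − 0.1335 = 0.0645 and 0.287 + 0.1335 = 0.4205.
Outside the cutoffs: 0.015, 0.018, 0.021, 0.504, 0.701.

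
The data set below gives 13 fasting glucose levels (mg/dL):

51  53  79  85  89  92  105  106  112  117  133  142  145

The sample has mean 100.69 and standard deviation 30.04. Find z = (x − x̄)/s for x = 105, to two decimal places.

z = (105 − 100.69) / 30.04 = 0.14.

0.14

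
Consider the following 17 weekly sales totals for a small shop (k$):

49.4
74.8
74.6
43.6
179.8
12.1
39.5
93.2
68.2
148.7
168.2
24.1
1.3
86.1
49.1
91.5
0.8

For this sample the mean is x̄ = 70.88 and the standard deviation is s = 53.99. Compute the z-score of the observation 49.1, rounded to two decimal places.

-0.40

z = (49.1 − 70.88) / 53.99 = -0.40.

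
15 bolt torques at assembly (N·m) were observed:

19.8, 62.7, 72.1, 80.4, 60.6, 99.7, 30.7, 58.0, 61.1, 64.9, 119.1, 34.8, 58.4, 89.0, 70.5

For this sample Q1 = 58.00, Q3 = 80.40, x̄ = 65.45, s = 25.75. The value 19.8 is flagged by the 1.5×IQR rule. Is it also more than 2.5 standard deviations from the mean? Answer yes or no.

no

z = (19.8 − 65.45) / 25.75 = -1.77.
|z| = 1.77 ≤ 2.5.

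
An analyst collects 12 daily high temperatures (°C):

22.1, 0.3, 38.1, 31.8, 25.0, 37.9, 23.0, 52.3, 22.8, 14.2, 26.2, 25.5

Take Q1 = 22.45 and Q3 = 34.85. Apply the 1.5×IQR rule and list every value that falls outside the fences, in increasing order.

0.3

IQR = Q3 − Q1 = 34.85 − 22.45 = 12.40.
Lower fence = Q1 − 1.5·IQR = 22.45 − 18.60 = 3.85.
Upper fence = Q3 + 1.5·IQR = 34.85 + 18.60 = 53.45.
0.3 < 3.85 → outlier.
All remaining values lie within [3.85, 53.45].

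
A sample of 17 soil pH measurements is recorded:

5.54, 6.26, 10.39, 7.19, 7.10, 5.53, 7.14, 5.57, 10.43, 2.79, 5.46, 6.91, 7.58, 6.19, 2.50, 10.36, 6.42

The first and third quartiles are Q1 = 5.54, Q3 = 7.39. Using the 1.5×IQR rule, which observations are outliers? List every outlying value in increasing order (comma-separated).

IQR = Q3 − Q1 = 7.39 − 5.54 = 1.85.
Lower fence = Q1 − 1.5·IQR = 5.54 − 2.775 = 2.765.
Upper fence = Q3 + 1.5·IQR = 7.39 + 2.775 = 10.165.
2.50 < 2.765 → outlier.
10.36 > 10.165 → outlier.
10.39 > 10.165 → outlier.
10.43 > 10.165 → outlier.
All remaining values lie within [2.765, 10.165].

2.50, 10.36, 10.39, 10.43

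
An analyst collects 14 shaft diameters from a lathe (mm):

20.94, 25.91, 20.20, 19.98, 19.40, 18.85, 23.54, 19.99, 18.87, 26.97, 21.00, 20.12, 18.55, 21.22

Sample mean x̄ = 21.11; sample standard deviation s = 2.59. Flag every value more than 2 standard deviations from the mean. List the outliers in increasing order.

Cutoffs at x̄ ± 2s: 21.11 ± 2·2.59 = [15.93, 26.29].
26.97: z = 2.26, |z| > 2 → outlier.
Every other value lies within [15.93, 26.29].

26.97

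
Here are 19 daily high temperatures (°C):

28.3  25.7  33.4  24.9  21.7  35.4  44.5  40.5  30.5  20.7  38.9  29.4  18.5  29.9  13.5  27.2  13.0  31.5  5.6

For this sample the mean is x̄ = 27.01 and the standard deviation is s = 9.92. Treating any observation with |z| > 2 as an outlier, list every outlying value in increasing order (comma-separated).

5.6

Cutoffs at x̄ ± 2s: 27.01 ± 2·9.92 = [7.17, 46.85].
5.6: z = -2.16, |z| > 2 → outlier.
Every other value lies within [7.17, 46.85].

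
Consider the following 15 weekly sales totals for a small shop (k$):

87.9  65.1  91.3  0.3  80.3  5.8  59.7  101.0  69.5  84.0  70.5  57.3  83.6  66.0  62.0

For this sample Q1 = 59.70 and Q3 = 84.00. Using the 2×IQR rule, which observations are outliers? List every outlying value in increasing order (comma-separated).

IQR = Q3 − Q1 = 84.00 − 59.70 = 24.30.
Lower fence = Q1 − 2·IQR = 59.70 − 48.60 = 11.10.
Upper fence = Q3 + 2·IQR = 84.00 + 48.60 = 132.60.
0.3 < 11.10 → outlier.
5.8 < 11.10 → outlier.
All remaining values lie within [11.10, 132.60].

0.3, 5.8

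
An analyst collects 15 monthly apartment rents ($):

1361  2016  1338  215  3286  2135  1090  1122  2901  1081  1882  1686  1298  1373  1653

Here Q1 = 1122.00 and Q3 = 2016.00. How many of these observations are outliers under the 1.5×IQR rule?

0

IQR = 894.00; fences at 1122.00 − 1341.00 = -219.00 and 2016.00 + 1341.00 = 3357.00.
Every value lies within the cutoffs.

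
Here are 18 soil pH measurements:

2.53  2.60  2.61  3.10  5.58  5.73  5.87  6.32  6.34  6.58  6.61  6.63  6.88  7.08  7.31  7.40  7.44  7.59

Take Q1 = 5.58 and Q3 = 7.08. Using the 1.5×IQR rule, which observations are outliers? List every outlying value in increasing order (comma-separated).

IQR = Q3 − Q1 = 7.08 − 5.58 = 1.50.
Lower fence = Q1 − 1.5·IQR = 5.58 − 2.25 = 3.33.
Upper fence = Q3 + 1.5·IQR = 7.08 + 2.25 = 9.33.
2.53 < 3.33 → outlier.
2.60 < 3.33 → outlier.
2.61 < 3.33 → outlier.
3.10 < 3.33 → outlier.
All remaining values lie within [3.33, 9.33].

2.53, 2.60, 2.61, 3.10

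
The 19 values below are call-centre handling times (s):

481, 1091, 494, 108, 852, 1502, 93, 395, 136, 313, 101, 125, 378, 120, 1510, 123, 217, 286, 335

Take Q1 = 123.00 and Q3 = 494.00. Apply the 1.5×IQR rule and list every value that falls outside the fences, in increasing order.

IQR = Q3 − Q1 = 494.00 − 123.00 = 371.00.
Lower fence = Q1 − 1.5·IQR = 123.00 − 556.50 = -433.50.
Upper fence = Q3 + 1.5·IQR = 494.00 + 556.50 = 1050.50.
1091 > 1050.50 → outlier.
1502 > 1050.50 → outlier.
1510 > 1050.50 → outlier.
All remaining values lie within [-433.50, 1050.50].

1091, 1502, 1510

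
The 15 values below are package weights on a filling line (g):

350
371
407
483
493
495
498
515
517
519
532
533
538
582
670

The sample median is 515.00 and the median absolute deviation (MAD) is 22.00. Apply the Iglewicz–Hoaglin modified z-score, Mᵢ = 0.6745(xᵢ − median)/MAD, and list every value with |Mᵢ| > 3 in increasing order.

|Mᵢ| > 3 ⇔ |xᵢ − 515.00| > 3·22.00/0.6745 = 97.85.
So outliers lie outside [417.15, 612.85].
350: M = -5.06 → outlier.
371: M = -4.41 → outlier.
407: M = -3.31 → outlier.
670: M = 4.75 → outlier.

350, 371, 407, 670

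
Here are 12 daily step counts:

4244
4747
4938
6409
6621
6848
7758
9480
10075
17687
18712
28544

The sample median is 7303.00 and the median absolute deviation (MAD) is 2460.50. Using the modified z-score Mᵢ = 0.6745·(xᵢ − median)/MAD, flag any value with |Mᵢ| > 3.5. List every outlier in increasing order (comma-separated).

|Mᵢ| > 3.5 ⇔ |xᵢ − 7303.00| > 3.5·2460.50/0.6745 = 12767.61.
So outliers lie outside [-5464.61, 20070.61].
28544: M = 5.82 → outlier.

28544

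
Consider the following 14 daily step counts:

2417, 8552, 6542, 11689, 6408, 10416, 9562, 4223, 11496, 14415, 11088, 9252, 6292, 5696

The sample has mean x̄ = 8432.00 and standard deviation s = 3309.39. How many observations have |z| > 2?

Cutoffs: x̄ ± 2s = [1813.22, 15050.78].
Every value lies within the cutoffs.

0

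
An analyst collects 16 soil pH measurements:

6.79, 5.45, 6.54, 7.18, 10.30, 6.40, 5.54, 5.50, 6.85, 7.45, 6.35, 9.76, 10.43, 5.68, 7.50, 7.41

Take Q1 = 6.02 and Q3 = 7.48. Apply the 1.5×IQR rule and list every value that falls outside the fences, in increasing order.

9.76, 10.30, 10.43

IQR = Q3 − Q1 = 7.48 − 6.02 = 1.46.
Lower fence = Q1 − 1.5·IQR = 6.02 − 2.19 = 3.83.
Upper fence = Q3 + 1.5·IQR = 7.48 + 2.19 = 9.67.
9.76 > 9.67 → outlier.
10.30 > 9.67 → outlier.
10.43 > 9.67 → outlier.
All remaining values lie within [3.83, 9.67].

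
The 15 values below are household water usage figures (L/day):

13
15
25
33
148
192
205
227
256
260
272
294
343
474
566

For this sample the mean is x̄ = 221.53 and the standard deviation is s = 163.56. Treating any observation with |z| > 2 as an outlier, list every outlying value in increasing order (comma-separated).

Cutoffs at x̄ ± 2s: 221.53 ± 2·163.56 = [-105.59, 548.65].
566: z = 2.11, |z| > 2 → outlier.
Every other value lies within [-105.59, 548.65].

566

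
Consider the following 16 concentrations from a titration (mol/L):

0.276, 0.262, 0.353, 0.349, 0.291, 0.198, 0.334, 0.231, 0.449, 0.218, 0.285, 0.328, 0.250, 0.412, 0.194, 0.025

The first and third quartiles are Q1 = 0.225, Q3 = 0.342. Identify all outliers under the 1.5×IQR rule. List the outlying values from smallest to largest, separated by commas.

0.025

IQR = Q3 − Q1 = 0.342 − 0.225 = 0.117.
Lower fence = Q1 − 1.5·IQR = 0.225 − 0.1755 = 0.0495.
Upper fence = Q3 + 1.5·IQR = 0.342 + 0.1755 = 0.5175.
0.025 < 0.0495 → outlier.
All remaining values lie within [0.0495, 0.5175].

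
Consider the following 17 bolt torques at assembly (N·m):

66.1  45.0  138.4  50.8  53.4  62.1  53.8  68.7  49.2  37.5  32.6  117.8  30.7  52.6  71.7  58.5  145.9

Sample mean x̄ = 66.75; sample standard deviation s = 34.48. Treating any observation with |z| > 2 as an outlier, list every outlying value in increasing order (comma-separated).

138.4, 145.9

Cutoffs at x̄ ± 2s: 66.75 ± 2·34.48 = [-2.21, 135.71].
138.4: z = 2.08, |z| > 2 → outlier.
145.9: z = 2.30, |z| > 2 → outlier.
Every other value lies within [-2.21, 135.71].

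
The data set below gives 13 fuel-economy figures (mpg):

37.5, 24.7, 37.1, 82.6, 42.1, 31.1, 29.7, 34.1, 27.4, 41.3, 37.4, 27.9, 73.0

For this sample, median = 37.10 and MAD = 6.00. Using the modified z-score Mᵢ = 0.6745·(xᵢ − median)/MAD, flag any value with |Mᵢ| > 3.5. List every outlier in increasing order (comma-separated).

|Mᵢ| > 3.5 ⇔ |xᵢ − 37.10| > 3.5·6.00/0.6745 = 31.13.
So outliers lie outside [5.97, 68.23].
73.0: M = 4.04 → outlier.
82.6: M = 5.11 → outlier.

73.0, 82.6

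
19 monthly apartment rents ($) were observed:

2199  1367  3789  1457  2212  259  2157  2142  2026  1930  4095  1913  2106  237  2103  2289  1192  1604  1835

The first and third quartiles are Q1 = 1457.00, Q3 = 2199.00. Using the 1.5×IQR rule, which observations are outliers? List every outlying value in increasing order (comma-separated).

237, 259, 3789, 4095

IQR = Q3 − Q1 = 2199.00 − 1457.00 = 742.00.
Lower fence = Q1 − 1.5·IQR = 1457.00 − 1113.00 = 344.00.
Upper fence = Q3 + 1.5·IQR = 2199.00 + 1113.00 = 3312.00.
237 < 344.00 → outlier.
259 < 344.00 → outlier.
3789 > 3312.00 → outlier.
4095 > 3312.00 → outlier.
All remaining values lie within [344.00, 3312.00].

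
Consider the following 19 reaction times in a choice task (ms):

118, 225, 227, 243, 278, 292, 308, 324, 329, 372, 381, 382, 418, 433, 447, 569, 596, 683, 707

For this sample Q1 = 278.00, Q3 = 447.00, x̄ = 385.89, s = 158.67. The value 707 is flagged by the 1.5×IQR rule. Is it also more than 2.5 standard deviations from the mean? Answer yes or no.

z = (707 − 385.89) / 158.67 = 2.02.
|z| = 2.02 ≤ 2.5.

no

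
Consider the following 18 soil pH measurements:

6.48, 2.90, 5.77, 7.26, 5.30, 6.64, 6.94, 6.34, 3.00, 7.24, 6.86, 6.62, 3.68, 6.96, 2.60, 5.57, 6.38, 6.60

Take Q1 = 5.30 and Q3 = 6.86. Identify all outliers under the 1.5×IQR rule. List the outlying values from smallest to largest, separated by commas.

IQR = Q3 − Q1 = 6.86 − 5.30 = 1.56.
Lower fence = Q1 − 1.5·IQR = 5.30 − 2.34 = 2.96.
Upper fence = Q3 + 1.5·IQR = 6.86 + 2.34 = 9.20.
2.60 < 2.96 → outlier.
2.90 < 2.96 → outlier.
All remaining values lie within [2.96, 9.20].

2.60, 2.90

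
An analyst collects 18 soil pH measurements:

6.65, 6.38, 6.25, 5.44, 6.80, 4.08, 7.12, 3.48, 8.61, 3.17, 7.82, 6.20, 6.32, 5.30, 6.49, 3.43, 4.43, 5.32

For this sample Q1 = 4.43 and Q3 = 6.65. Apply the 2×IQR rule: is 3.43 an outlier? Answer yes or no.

IQR = Q3 − Q1 = 6.65 − 4.43 = 2.22.
Lower fence = Q1 − 2·IQR = 4.43 − 4.44 = -0.01.
Upper fence = Q3 + 2·IQR = 6.65 + 4.44 = 11.09.
3.43 lies within [-0.01, 11.09].

no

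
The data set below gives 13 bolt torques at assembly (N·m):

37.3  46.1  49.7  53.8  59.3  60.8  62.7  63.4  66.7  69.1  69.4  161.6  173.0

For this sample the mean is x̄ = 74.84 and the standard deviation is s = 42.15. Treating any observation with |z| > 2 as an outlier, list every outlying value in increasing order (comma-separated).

161.6, 173.0

Cutoffs at x̄ ± 2s: 74.84 ± 2·42.15 = [-9.46, 159.14].
161.6: z = 2.06, |z| > 2 → outlier.
173.0: z = 2.33, |z| > 2 → outlier.
Every other value lies within [-9.46, 159.14].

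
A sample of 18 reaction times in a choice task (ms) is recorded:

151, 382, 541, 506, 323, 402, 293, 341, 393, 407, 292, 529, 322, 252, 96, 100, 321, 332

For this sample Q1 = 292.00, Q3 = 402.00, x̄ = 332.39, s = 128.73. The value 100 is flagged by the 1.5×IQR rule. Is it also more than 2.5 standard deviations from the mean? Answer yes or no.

no

z = (100 − 332.39) / 128.73 = -1.81.
|z| = 1.81 ≤ 2.5.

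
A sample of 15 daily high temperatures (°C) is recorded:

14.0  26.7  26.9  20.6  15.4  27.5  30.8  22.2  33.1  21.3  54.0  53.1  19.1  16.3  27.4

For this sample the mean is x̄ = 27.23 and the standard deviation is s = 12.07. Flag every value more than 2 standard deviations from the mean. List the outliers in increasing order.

Cutoffs at x̄ ± 2s: 27.23 ± 2·12.07 = [3.09, 51.37].
53.1: z = 2.14, |z| > 2 → outlier.
54.0: z = 2.22, |z| > 2 → outlier.
Every other value lies within [3.09, 51.37].

53.1, 54.0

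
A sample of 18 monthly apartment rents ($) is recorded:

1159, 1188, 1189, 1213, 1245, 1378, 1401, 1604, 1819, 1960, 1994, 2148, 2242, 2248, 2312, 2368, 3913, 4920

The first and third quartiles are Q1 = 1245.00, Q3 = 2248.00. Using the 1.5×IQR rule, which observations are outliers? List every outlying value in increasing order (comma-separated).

IQR = Q3 − Q1 = 2248.00 − 1245.00 = 1003.00.
Lower fence = Q1 − 1.5·IQR = 1245.00 − 1504.50 = -259.50.
Upper fence = Q3 + 1.5·IQR = 2248.00 + 1504.50 = 3752.50.
3913 > 3752.50 → outlier.
4920 > 3752.50 → outlier.
All remaining values lie within [-259.50, 3752.50].

3913, 4920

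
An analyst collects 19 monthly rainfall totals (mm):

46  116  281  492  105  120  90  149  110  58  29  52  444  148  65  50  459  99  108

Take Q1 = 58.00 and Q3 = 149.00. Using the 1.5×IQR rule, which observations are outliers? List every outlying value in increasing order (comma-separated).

444, 459, 492

IQR = Q3 − Q1 = 149.00 − 58.00 = 91.00.
Lower fence = Q1 − 1.5·IQR = 58.00 − 136.50 = -78.50.
Upper fence = Q3 + 1.5·IQR = 149.00 + 136.50 = 285.50.
444 > 285.50 → outlier.
459 > 285.50 → outlier.
492 > 285.50 → outlier.
All remaining values lie within [-78.50, 285.50].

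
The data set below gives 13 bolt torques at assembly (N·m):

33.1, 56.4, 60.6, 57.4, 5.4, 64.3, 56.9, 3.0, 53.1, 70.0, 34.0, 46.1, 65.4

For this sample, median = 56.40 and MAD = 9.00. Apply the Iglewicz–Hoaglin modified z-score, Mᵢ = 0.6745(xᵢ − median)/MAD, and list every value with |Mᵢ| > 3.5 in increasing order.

|Mᵢ| > 3.5 ⇔ |xᵢ − 56.40| > 3.5·9.00/0.6745 = 46.70.
So outliers lie outside [9.70, 103.10].
3.0: M = -4.00 → outlier.
5.4: M = -3.82 → outlier.

3.0, 5.4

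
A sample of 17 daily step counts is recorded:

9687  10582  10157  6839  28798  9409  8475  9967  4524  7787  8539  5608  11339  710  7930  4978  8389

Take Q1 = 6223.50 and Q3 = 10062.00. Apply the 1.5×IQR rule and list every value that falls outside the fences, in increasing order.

28798

IQR = Q3 − Q1 = 10062.00 − 6223.50 = 3838.50.
Lower fence = Q1 − 1.5·IQR = 6223.50 − 5757.75 = 465.75.
Upper fence = Q3 + 1.5·IQR = 10062.00 + 5757.75 = 15819.75.
28798 > 15819.75 → outlier.
All remaining values lie within [465.75, 15819.75].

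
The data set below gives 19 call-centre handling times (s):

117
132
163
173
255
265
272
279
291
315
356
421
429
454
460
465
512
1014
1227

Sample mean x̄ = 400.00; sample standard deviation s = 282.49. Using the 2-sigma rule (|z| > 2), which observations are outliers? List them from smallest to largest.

1014, 1227

Cutoffs at x̄ ± 2s: 400.00 ± 2·282.49 = [-164.98, 964.98].
1014: z = 2.17, |z| > 2 → outlier.
1227: z = 2.93, |z| > 2 → outlier.
Every other value lies within [-164.98, 964.98].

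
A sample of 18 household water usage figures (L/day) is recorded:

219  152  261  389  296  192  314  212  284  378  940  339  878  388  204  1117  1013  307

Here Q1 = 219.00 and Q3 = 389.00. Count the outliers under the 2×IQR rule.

4

IQR = 170.00; fences at 219.00 − 340.00 = -121.00 and 389.00 + 340.00 = 729.00.
Outside the cutoffs: 878, 940, 1013, 1117.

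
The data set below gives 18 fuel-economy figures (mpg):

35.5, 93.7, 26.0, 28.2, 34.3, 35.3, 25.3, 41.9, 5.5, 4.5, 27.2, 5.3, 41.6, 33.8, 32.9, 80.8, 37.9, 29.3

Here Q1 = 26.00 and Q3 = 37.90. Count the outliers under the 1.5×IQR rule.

5

IQR = 11.90; fences at 26.00 − 17.85 = 8.15 and 37.90 + 17.85 = 55.75.
Outside the cutoffs: 4.5, 5.3, 5.5, 80.8, 93.7.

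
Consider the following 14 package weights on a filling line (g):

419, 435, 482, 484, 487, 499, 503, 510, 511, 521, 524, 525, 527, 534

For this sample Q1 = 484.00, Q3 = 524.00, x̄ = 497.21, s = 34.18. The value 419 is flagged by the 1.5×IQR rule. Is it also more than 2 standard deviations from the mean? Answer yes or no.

yes

z = (419 − 497.21) / 34.18 = -2.29.
|z| = 2.29 > 2.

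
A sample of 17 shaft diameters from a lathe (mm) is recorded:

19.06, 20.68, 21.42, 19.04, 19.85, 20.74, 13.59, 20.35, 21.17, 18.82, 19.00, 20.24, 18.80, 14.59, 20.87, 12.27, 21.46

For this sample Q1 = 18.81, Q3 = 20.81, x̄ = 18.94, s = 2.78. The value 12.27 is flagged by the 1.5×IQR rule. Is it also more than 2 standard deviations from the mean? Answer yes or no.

z = (12.27 − 18.94) / 2.78 = -2.40.
|z| = 2.40 > 2.

yes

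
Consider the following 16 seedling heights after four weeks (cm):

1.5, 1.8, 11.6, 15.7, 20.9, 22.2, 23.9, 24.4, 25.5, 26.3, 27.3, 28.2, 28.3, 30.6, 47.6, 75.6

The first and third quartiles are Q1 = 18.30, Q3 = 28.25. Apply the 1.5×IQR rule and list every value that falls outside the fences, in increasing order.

IQR = Q3 − Q1 = 28.25 − 18.30 = 9.95.
Lower fence = Q1 − 1.5·IQR = 18.30 − 14.925 = 3.375.
Upper fence = Q3 + 1.5·IQR = 28.25 + 14.925 = 43.175.
1.5 < 3.375 → outlier.
1.8 < 3.375 → outlier.
47.6 > 43.175 → outlier.
75.6 > 43.175 → outlier.
All remaining values lie within [3.375, 43.175].

1.5, 1.8, 47.6, 75.6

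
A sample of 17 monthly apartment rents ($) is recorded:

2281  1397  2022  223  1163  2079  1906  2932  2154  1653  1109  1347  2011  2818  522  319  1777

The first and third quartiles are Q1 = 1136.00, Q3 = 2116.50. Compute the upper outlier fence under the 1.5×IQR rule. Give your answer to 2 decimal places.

IQR = Q3 − Q1 = 2116.50 − 1136.00 = 980.50.
Lower fence = Q1 − 1.5·IQR = 1136.00 − 1470.75 = -334.75.
Upper fence = Q3 + 1.5·IQR = 2116.50 + 1470.75 = 3587.25.

3587.25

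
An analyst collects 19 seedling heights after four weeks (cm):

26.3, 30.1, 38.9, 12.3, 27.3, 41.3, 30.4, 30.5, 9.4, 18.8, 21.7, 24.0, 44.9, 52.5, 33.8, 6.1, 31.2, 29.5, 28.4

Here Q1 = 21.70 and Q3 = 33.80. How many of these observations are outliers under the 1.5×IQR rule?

IQR = 12.10; fences at 21.70 − 18.15 = 3.55 and 33.80 + 18.15 = 51.95.
Outside the cutoffs: 52.5.

1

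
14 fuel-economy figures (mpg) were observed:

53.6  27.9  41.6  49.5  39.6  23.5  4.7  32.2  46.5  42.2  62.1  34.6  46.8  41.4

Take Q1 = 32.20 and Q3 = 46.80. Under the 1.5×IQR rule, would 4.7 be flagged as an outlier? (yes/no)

IQR = Q3 − Q1 = 46.80 − 32.20 = 14.60.
Lower fence = Q1 − 1.5·IQR = 32.20 − 21.90 = 10.30.
Upper fence = Q3 + 1.5·IQR = 46.80 + 21.90 = 68.70.
4.7 lies below the lower fence.

yes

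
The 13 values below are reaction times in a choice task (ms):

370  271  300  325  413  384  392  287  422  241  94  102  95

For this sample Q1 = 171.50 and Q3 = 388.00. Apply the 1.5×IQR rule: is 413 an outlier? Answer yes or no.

IQR = Q3 − Q1 = 388.00 − 171.50 = 216.50.
Lower fence = Q1 − 1.5·IQR = 171.50 − 324.75 = -153.25.
Upper fence = Q3 + 1.5·IQR = 388.00 + 324.75 = 712.75.
413 lies within [-153.25, 712.75].

no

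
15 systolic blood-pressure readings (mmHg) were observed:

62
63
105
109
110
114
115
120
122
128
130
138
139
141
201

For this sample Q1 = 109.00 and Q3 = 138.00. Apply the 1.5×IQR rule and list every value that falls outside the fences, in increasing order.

62, 63, 201

IQR = Q3 − Q1 = 138.00 − 109.00 = 29.00.
Lower fence = Q1 − 1.5·IQR = 109.00 − 43.50 = 65.50.
Upper fence = Q3 + 1.5·IQR = 138.00 + 43.50 = 181.50.
62 < 65.50 → outlier.
63 < 65.50 → outlier.
201 > 181.50 → outlier.
All remaining values lie within [65.50, 181.50].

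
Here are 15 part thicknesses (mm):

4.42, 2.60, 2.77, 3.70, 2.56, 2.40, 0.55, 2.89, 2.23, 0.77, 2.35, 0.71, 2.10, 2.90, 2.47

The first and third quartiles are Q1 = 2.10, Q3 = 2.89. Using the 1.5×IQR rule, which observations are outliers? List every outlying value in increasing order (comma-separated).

0.55, 0.71, 0.77, 4.42

IQR = Q3 − Q1 = 2.89 − 2.10 = 0.79.
Lower fence = Q1 − 1.5·IQR = 2.10 − 1.185 = 0.915.
Upper fence = Q3 + 1.5·IQR = 2.89 + 1.185 = 4.075.
0.55 < 0.915 → outlier.
0.71 < 0.915 → outlier.
0.77 < 0.915 → outlier.
4.42 > 4.075 → outlier.
All remaining values lie within [0.915, 4.075].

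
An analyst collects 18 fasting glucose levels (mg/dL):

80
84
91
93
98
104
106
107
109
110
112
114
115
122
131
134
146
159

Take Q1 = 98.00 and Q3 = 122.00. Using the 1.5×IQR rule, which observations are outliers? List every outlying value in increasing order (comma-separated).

159

IQR = Q3 − Q1 = 122.00 − 98.00 = 24.00.
Lower fence = Q1 − 1.5·IQR = 98.00 − 36.00 = 62.00.
Upper fence = Q3 + 1.5·IQR = 122.00 + 36.00 = 158.00.
159 > 158.00 → outlier.
All remaining values lie within [62.00, 158.00].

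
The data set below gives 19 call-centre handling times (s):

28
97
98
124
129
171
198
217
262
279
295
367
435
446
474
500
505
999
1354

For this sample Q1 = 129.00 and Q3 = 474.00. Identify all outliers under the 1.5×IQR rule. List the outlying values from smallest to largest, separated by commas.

IQR = Q3 − Q1 = 474.00 − 129.00 = 345.00.
Lower fence = Q1 − 1.5·IQR = 129.00 − 517.50 = -388.50.
Upper fence = Q3 + 1.5·IQR = 474.00 + 517.50 = 991.50.
999 > 991.50 → outlier.
1354 > 991.50 → outlier.
All remaining values lie within [-388.50, 991.50].

999, 1354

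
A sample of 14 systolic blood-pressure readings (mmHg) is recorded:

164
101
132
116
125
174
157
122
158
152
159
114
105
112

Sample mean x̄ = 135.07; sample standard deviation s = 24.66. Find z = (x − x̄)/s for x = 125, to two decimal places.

-0.41

z = (125 − 135.07) / 24.66 = -0.41.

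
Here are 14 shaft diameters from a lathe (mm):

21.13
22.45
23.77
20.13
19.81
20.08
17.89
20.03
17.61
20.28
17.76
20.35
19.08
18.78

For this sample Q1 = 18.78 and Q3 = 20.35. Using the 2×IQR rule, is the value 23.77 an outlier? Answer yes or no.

yes

IQR = Q3 − Q1 = 20.35 − 18.78 = 1.57.
Lower fence = Q1 − 2·IQR = 18.78 − 3.14 = 15.64.
Upper fence = Q3 + 2·IQR = 20.35 + 3.14 = 23.49.
23.77 lies above the upper fence.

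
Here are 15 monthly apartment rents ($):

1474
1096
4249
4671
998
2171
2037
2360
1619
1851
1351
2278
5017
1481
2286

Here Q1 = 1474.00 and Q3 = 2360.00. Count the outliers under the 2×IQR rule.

IQR = 886.00; fences at 1474.00 − 1772.00 = -298.00 and 2360.00 + 1772.00 = 4132.00.
Outside the cutoffs: 4249, 4671, 5017.

3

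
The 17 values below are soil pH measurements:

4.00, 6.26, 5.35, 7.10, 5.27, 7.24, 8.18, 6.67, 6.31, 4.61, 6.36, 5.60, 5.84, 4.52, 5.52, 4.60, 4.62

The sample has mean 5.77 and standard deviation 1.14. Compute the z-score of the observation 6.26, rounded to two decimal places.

0.43

z = (6.26 − 5.77) / 1.14 = 0.43.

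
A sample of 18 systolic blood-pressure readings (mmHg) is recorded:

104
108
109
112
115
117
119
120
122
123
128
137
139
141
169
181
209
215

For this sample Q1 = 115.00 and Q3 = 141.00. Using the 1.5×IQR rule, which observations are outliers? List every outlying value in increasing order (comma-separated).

181, 209, 215

IQR = Q3 − Q1 = 141.00 − 115.00 = 26.00.
Lower fence = Q1 − 1.5·IQR = 115.00 − 39.00 = 76.00.
Upper fence = Q3 + 1.5·IQR = 141.00 + 39.00 = 180.00.
181 > 180.00 → outlier.
209 > 180.00 → outlier.
215 > 180.00 → outlier.
All remaining values lie within [76.00, 180.00].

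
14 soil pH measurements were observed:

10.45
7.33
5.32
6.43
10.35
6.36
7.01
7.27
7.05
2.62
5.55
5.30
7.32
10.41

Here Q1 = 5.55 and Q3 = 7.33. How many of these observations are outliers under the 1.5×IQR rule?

4

IQR = 1.78; fences at 5.55 − 2.67 = 2.88 and 7.33 + 2.67 = 10.00.
Outside the cutoffs: 2.62, 10.35, 10.41, 10.45.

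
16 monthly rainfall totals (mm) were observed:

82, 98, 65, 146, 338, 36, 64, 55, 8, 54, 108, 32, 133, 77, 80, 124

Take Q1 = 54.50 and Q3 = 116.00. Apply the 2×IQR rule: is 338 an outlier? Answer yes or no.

yes

IQR = Q3 − Q1 = 116.00 − 54.50 = 61.50.
Lower fence = Q1 − 2·IQR = 54.50 − 123.00 = -68.50.
Upper fence = Q3 + 2·IQR = 116.00 + 123.00 = 239.00.
338 lies above the upper fence.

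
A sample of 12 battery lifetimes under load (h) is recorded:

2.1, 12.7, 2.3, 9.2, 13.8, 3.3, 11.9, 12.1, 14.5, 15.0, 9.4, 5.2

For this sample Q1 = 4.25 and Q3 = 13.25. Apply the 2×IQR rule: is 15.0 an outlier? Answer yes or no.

IQR = Q3 − Q1 = 13.25 − 4.25 = 9.00.
Lower fence = Q1 − 2·IQR = 4.25 − 18.00 = -13.75.
Upper fence = Q3 + 2·IQR = 13.25 + 18.00 = 31.25.
15.0 lies within [-13.75, 31.25].

no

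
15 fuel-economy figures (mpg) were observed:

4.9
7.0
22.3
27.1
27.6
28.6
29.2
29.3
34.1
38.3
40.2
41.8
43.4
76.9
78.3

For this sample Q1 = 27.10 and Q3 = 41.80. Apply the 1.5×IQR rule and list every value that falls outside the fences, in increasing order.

4.9, 76.9, 78.3

IQR = Q3 − Q1 = 41.80 − 27.10 = 14.70.
Lower fence = Q1 − 1.5·IQR = 27.10 − 22.05 = 5.05.
Upper fence = Q3 + 1.5·IQR = 41.80 + 22.05 = 63.85.
4.9 < 5.05 → outlier.
76.9 > 63.85 → outlier.
78.3 > 63.85 → outlier.
All remaining values lie within [5.05, 63.85].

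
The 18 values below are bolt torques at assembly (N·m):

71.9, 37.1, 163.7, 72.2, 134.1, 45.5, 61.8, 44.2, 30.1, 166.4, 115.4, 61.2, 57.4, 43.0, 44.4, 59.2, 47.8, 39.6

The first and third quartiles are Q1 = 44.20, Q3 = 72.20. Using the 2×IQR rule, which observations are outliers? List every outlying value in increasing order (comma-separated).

IQR = Q3 − Q1 = 72.20 − 44.20 = 28.00.
Lower fence = Q1 − 2·IQR = 44.20 − 56.00 = -11.80.
Upper fence = Q3 + 2·IQR = 72.20 + 56.00 = 128.20.
134.1 > 128.20 → outlier.
163.7 > 128.20 → outlier.
166.4 > 128.20 → outlier.
All remaining values lie within [-11.80, 128.20].

134.1, 163.7, 166.4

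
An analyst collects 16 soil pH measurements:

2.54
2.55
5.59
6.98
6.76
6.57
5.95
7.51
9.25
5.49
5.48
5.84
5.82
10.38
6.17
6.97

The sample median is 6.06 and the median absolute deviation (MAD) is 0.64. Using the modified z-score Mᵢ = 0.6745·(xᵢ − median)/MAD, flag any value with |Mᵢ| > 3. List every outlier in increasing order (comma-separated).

|Mᵢ| > 3 ⇔ |xᵢ − 6.06| > 3·0.64/0.6745 = 2.85.
So outliers lie outside [3.21, 8.91].
2.54: M = -3.71 → outlier.
2.55: M = -3.70 → outlier.
9.25: M = 3.36 → outlier.
10.38: M = 4.55 → outlier.

2.54, 2.55, 9.25, 10.38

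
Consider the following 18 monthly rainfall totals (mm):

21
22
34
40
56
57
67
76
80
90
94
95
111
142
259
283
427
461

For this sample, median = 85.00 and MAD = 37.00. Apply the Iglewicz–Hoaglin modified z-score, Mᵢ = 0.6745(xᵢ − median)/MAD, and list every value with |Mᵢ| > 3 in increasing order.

259, 283, 427, 461

|Mᵢ| > 3 ⇔ |xᵢ − 85.00| > 3·37.00/0.6745 = 164.57.
So outliers lie outside [-79.57, 249.57].
259: M = 3.17 → outlier.
283: M = 3.61 → outlier.
427: M = 6.23 → outlier.
461: M = 6.85 → outlier.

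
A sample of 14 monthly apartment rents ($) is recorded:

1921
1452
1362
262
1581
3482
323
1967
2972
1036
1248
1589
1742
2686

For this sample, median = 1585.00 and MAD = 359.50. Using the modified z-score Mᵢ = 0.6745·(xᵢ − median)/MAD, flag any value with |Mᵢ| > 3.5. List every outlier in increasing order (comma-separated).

|Mᵢ| > 3.5 ⇔ |xᵢ − 1585.00| > 3.5·359.50/0.6745 = 1865.46.
So outliers lie outside [-280.46, 3450.46].
3482: M = 3.56 → outlier.

3482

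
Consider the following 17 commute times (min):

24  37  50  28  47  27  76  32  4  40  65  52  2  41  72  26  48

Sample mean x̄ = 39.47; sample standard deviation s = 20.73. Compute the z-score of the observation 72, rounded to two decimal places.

1.57

z = (72 − 39.47) / 20.73 = 1.57.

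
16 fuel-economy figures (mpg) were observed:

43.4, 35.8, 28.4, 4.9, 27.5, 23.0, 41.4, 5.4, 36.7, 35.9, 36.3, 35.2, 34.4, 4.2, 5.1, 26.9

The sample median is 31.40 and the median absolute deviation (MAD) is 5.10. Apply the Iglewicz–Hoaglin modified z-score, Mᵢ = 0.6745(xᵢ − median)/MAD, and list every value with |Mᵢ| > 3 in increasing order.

|Mᵢ| > 3 ⇔ |xᵢ − 31.40| > 3·5.10/0.6745 = 22.68.
So outliers lie outside [8.72, 54.08].
4.2: M = -3.60 → outlier.
4.9: M = -3.50 → outlier.
5.1: M = -3.48 → outlier.
5.4: M = -3.44 → outlier.

4.2, 4.9, 5.1, 5.4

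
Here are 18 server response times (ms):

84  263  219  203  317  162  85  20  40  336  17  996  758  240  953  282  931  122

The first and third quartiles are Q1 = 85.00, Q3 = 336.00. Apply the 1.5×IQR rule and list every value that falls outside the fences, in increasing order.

IQR = Q3 − Q1 = 336.00 − 85.00 = 251.00.
Lower fence = Q1 − 1.5·IQR = 85.00 − 376.50 = -291.50.
Upper fence = Q3 + 1.5·IQR = 336.00 + 376.50 = 712.50.
758 > 712.50 → outlier.
931 > 712.50 → outlier.
953 > 712.50 → outlier.
996 > 712.50 → outlier.
All remaining values lie within [-291.50, 712.50].

758, 931, 953, 996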